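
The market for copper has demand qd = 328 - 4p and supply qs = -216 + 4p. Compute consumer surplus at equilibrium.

Consumer surplus = 392

Equilibrium: 328 - 4p = -216 + 4p gives p* = 68, q* = 56.
Demand choke price (qd = 0): p = 82.
CS = ½(82 − 68)(56) = 392.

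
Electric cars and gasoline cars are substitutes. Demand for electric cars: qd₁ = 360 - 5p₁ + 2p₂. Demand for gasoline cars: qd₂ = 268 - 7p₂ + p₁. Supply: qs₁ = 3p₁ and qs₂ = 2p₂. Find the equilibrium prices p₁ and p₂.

Market 1: 360 - 5p₁ + 2p₂ = 3p₁ → 8p₁ - 2p₂ = 360.
Market 2: 9p₂ - p₁ = 268.
Eliminating p₂: 9×(1) + 2×(2) gives 70p₁ = 3776, so p₁ = 1888/35.
Back-substitute into (2): p₂ = (268 + 1×1888/35) / 9 = 1252/35.

p₁ = 1888/35, p₂ = 1252/35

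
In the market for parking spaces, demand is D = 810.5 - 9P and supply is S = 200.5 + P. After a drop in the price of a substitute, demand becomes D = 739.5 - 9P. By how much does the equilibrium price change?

ΔP = -7.1

Original equilibrium: P* = 61, Q* = 261.5.
New equilibrium: 739.5 - 9P = 200.5 + P, so 539 = 10P and P' = 53.9; Q' = 739.5 − 9(53.9) = 254.4.
Change in price: 53.9 − 61 = -7.1.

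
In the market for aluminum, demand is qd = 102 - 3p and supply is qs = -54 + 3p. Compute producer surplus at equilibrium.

Producer surplus = 96

Equilibrium: 102 - 3p = -54 + 3p gives p* = 26, q* = 24.
Supply starts at p = 18 (where qs = 0).
PS = ½(26 − 18)(24) = 96.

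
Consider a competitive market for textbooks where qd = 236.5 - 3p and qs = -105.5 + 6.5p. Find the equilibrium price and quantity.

p* = 36, q* = 128.5

Set qd = qs: 236.5 - 3p = -105.5 + 6.5p.
342 = 9.5p, so p* = 36.
q* = 236.5 − 3(36) = 128.5.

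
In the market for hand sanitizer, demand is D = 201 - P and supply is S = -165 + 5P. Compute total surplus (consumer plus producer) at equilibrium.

Total surplus = 11760

Equilibrium: 201 - P = -165 + 5P gives P* = 61, Q* = 140.
Demand choke price: P = 201; supply starts at P = 33.
CS = ½(201 − 61)(140) = 9800; PS = ½(61 − 33)(140) = 1960.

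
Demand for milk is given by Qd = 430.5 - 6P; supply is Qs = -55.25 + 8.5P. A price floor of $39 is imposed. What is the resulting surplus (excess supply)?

Surplus = 79.75

Equilibrium price would be P* = 33.5, so the floor at 39 binds.
At P = 39: Qd = 196.5, Qs = 276.25.
Surplus = 276.25 − 196.5 = 79.75.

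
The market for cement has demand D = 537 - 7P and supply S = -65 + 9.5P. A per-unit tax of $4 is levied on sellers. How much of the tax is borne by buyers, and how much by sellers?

Buyers bear 76/33, sellers bear 56/33

Pre-tax equilibrium: P* = 1204/33, Q* = 9293/33.
Tax on sellers shifts supply to S = -65 + 9.5(P − 4) = -103 + 9.5P.
537 - 7P = -103 + 9.5P gives buyer price Pb = 1280/33; sellers receive Ps = 1280/33 − 4 = 1148/33.
New quantity: Q = 537 − 7(1280/33) = 8761/33.
Buyer burden = 1280/33 − 1204/33 = 76/33; seller burden = 1204/33 − 1148/33 = 56/33.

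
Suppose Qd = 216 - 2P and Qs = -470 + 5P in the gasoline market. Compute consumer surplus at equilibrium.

Equilibrium: 216 - 2P = -470 + 5P gives P* = 98, Q* = 20.
Demand choke price (Qd = 0): P = 108.
CS = ½(108 − 98)(20) = 100.

Consumer surplus = 100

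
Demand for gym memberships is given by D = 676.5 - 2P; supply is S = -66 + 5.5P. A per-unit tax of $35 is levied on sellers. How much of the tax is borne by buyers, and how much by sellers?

Buyers bear 77/3, sellers bear 28/3

Pre-tax equilibrium: P* = 99, Q* = 478.5.
Tax on sellers shifts supply to S = -66 + 5.5(P − 35) = -258.5 + 5.5P.
676.5 - 2P = -258.5 + 5.5P gives buyer price Pb = 374/3; sellers receive Ps = 374/3 − 35 = 269/3.
New quantity: Q = 676.5 − 2(374/3) = 2563/6.
Buyer burden = 374/3 − 99 = 77/3; seller burden = 99 − 269/3 = 28/3.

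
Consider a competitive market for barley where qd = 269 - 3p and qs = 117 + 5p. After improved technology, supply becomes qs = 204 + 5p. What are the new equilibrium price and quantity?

Original equilibrium: p* = 19, q* = 212.
New equilibrium: 269 - 3p = 204 + 5p, so 65 = 8p and p' = 8.125; q' = 269 − 3(8.125) = 244.625.

p' = 8.125, q' = 244.625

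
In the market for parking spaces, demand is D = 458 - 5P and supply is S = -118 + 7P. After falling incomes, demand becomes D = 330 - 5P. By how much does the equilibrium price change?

Original equilibrium: P* = 48, Q* = 218.
New equilibrium: 330 - 5P = -118 + 7P, so 448 = 12P and P' = 112/3; Q' = 330 − 5(112/3) = 430/3.
Change in price: 112/3 − 48 = -32/3.

ΔP = -32/3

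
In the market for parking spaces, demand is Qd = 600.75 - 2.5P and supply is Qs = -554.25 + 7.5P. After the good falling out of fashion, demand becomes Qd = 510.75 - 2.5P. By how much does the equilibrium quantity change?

Original equilibrium: P* = 115.5, Q* = 312.
New equilibrium: 510.75 - 2.5P = -554.25 + 7.5P, so 1065 = 10P and P' = 106.5; Q' = 510.75 − 2.5(106.5) = 244.5.
Change in quantity: 244.5 − 312 = -67.5.

ΔQ = -67.5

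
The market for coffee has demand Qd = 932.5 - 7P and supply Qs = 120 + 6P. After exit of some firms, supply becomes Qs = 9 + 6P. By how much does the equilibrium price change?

ΔP = 111/13

Original equilibrium: P* = 62.5, Q* = 495.
New equilibrium: 932.5 - 7P = 9 + 6P, so 923.5 = 13P and P' = 1847/26; Q' = 932.5 − 7(1847/26) = 5658/13.
Change in price: 1847/26 − 62.5 = 111/13.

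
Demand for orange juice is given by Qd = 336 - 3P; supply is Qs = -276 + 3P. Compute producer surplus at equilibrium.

Equilibrium: 336 - 3P = -276 + 3P gives P* = 102, Q* = 30.
Supply starts at P = 92 (where Qs = 0).
PS = ½(102 − 92)(30) = 150.

Producer surplus = 150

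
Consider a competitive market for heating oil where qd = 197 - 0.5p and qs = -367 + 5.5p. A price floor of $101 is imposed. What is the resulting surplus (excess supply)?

Equilibrium price would be p* = 94, so the floor at 101 binds.
At p = 101: qd = 146.5, qs = 188.5.
Surplus = 188.5 − 146.5 = 42.

Surplus = 42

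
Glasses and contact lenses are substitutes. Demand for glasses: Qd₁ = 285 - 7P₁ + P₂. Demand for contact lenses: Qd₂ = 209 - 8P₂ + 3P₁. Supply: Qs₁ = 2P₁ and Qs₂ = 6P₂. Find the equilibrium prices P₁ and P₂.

Market 1: 285 - 7P₁ + P₂ = 2P₁ → 9P₁ - P₂ = 285.
Market 2: 14P₂ - 3P₁ = 209.
Eliminating P₂: 14×(1) + 1×(2) gives 123P₁ = 4199, so P₁ = 4199/123.
Back-substitute into (2): P₂ = (209 + 3×4199/123) / 14 = 912/41.

P₁ = 4199/123, P₂ = 912/41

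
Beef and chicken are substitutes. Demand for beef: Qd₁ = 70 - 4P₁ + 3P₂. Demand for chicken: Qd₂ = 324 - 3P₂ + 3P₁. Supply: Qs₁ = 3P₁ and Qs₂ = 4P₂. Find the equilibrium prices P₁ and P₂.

P₁ = 36.55, P₂ = 61.95

Market 1: 70 - 4P₁ + 3P₂ = 3P₁ → 7P₁ - 3P₂ = 70.
Market 2: 7P₂ - 3P₁ = 324.
Eliminating P₂: 7×(1) + 3×(2) gives 40P₁ = 1462, so P₁ = 36.55.
Back-substitute into (2): P₂ = (324 + 3×36.55) / 7 = 61.95.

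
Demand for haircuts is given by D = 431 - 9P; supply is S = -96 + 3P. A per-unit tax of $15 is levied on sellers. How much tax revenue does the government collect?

Pre-tax equilibrium: P* = 527/12, Q* = 35.75.
Tax on sellers shifts supply to S = -96 + 3(P − 15) = -141 + 3P.
431 - 9P = -141 + 3P gives buyer price Pb = 143/3; sellers receive Ps = 143/3 − 15 = 98/3.
New quantity: Q = 431 − 9(143/3) = 2.
Revenue = 15 × 2 = 30.

Tax revenue = 30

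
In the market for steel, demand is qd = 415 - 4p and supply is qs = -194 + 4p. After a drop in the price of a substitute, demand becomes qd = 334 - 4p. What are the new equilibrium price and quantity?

p' = 66, q' = 70

Original equilibrium: p* = 76.125, q* = 110.5.
New equilibrium: 334 - 4p = -194 + 4p, so 528 = 8p and p' = 66; q' = 334 − 4(66) = 70.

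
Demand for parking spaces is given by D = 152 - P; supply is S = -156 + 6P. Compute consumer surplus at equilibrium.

Consumer surplus = 5832

Equilibrium: 152 - P = -156 + 6P gives P* = 44, Q* = 108.
Demand choke price (D = 0): P = 152.
CS = ½(152 − 44)(108) = 5832.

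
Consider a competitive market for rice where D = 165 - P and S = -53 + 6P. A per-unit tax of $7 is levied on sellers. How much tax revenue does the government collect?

Pre-tax equilibrium: P* = 218/7, Q* = 937/7.
Tax on sellers shifts supply to S = -53 + 6(P − 7) = -95 + 6P.
165 - P = -95 + 6P gives buyer price Pb = 260/7; sellers receive Ps = 260/7 − 7 = 211/7.
New quantity: Q = 165 − 1(260/7) = 895/7.
Revenue = 7 × 895/7 = 895.

Tax revenue = 895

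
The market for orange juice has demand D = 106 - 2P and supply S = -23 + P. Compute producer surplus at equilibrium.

Equilibrium: 106 - 2P = -23 + P gives P* = 43, Q* = 20.
Supply starts at P = 23 (where S = 0).
PS = ½(43 − 23)(20) = 200.

Producer surplus = 200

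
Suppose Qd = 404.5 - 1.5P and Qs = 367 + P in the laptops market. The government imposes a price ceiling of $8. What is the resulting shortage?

Shortage = 17.5

Equilibrium price would be P* = 15, so the ceiling at 8 binds.
At P = 8: Qd = 404.5 − 1.5(8) = 392.5, Qs = 367 + 1(8) = 375.
Shortage = 392.5 − 375 = 17.5.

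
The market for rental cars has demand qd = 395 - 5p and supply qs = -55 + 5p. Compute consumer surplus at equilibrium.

Consumer surplus = 2890

Equilibrium: 395 - 5p = -55 + 5p gives p* = 45, q* = 170.
Demand choke price (qd = 0): p = 79.
CS = ½(79 − 45)(170) = 2890.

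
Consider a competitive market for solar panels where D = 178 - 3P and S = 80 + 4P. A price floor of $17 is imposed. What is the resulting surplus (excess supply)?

Surplus = 21

Equilibrium price would be P* = 14, so the floor at 17 binds.
At P = 17: D = 127, S = 148.
Surplus = 148 − 127 = 21.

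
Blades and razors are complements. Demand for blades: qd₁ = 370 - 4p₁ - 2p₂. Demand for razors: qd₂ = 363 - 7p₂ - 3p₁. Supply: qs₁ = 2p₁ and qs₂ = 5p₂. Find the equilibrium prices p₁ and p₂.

p₁ = 619/11, p₂ = 178/11

Market 1: 370 - 4p₁ - 2p₂ = 2p₁ → 6p₁ + 2p₂ = 370.
Market 2: 12p₂ + 3p₁ = 363.
Eliminating p₂: 12×(1) − 2×(2) gives 66p₁ = 3714, so p₁ = 619/11.
Back-substitute into (2): p₂ = (363 − 3×619/11) / 12 = 178/11.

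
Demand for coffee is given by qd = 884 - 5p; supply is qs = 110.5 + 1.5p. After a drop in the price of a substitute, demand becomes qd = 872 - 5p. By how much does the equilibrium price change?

Original equilibrium: p* = 119, q* = 289.
New equilibrium: 872 - 5p = 110.5 + 1.5p, so 761.5 = 6.5p and p' = 1523/13; q' = 872 − 5(1523/13) = 3721/13.
Change in price: 1523/13 − 119 = -24/13.

Δp = -24/13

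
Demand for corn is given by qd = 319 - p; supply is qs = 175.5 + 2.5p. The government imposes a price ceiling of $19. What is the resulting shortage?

Shortage = 77

Equilibrium price would be p* = 41, so the ceiling at 19 binds.
At p = 19: qd = 319 − 1(19) = 300, qs = 175.5 + 2.5(19) = 223.
Shortage = 300 − 223 = 77.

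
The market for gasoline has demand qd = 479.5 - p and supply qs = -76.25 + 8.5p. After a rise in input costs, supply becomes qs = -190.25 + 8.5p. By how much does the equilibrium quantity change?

Original equilibrium: p* = 58.5, q* = 421.
New equilibrium: 479.5 - p = -190.25 + 8.5p, so 669.75 = 9.5p and p' = 70.5; q' = 479.5 − 1(70.5) = 409.
Change in quantity: 409 − 421 = -12.

Δq = -12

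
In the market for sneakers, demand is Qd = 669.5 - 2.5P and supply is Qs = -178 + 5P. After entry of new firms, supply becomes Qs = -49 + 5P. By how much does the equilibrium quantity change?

Original equilibrium: P* = 113, Q* = 387.
New equilibrium: 669.5 - 2.5P = -49 + 5P, so 718.5 = 7.5P and P' = 95.8; Q' = 669.5 − 2.5(95.8) = 430.
Change in quantity: 430 − 387 = 43.

ΔQ = 43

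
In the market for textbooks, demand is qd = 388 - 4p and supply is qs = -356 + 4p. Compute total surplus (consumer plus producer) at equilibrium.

Total surplus = 64

Equilibrium: 388 - 4p = -356 + 4p gives p* = 93, q* = 16.
Demand choke price: p = 97; supply starts at p = 89.
CS = ½(97 − 93)(16) = 32; PS = ½(93 − 89)(16) = 32.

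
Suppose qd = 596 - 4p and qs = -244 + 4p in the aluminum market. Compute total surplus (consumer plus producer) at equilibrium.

Total surplus = 7744

Equilibrium: 596 - 4p = -244 + 4p gives p* = 105, q* = 176.
Demand choke price: p = 149; supply starts at p = 61.
CS = ½(149 − 105)(176) = 3872; PS = ½(105 − 61)(176) = 3872.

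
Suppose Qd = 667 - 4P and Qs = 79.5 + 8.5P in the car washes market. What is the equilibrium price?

Set Qd = Qs: 667 - 4P = 79.5 + 8.5P.
587.5 = 12.5P, so P* = 47.
Q* = 667 − 4(47) = 479.

P* = 47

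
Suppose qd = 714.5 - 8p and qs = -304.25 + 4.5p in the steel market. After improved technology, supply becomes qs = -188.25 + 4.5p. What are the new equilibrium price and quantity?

Original equilibrium: p* = 81.5, q* = 62.5.
New equilibrium: 714.5 - 8p = -188.25 + 4.5p, so 902.75 = 12.5p and p' = 72.22; q' = 714.5 − 8(72.22) = 136.74.

p' = 72.22, q' = 136.74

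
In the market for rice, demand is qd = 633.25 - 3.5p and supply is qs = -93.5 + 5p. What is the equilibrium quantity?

Set qd = qs: 633.25 - 3.5p = -93.5 + 5p.
726.75 = 8.5p, so p* = 85.5.
q* = 633.25 − 3.5(85.5) = 334.

q* = 334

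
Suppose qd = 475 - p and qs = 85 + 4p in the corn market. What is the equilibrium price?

p* = 78

Set qd = qs: 475 - p = 85 + 4p.
390 = 5p, so p* = 78.
q* = 475 − 1(78) = 397.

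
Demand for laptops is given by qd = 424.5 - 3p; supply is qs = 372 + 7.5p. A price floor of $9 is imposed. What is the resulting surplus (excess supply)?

Equilibrium price would be p* = 5, so the floor at 9 binds.
At p = 9: qd = 397.5, qs = 439.5.
Surplus = 439.5 − 397.5 = 42.

Surplus = 42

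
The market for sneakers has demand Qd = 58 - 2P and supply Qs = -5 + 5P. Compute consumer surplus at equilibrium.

Equilibrium: 58 - 2P = -5 + 5P gives P* = 9, Q* = 40.
Demand choke price (Qd = 0): P = 29.
CS = ½(29 − 9)(40) = 400.

Consumer surplus = 400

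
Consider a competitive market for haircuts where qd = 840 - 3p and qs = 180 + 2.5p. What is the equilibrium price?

p* = 120

Set qd = qs: 840 - 3p = 180 + 2.5p.
660 = 5.5p, so p* = 120.
q* = 840 − 3(120) = 480.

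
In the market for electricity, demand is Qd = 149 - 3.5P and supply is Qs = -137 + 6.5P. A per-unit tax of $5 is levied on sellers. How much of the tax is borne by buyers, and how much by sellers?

Buyers bear $3.25, sellers bear $1.75

Pre-tax equilibrium: P* = 28.6, Q* = 48.9.
Tax on sellers shifts supply to Qs = -137 + 6.5(P − 5) = -169.5 + 6.5P.
149 - 3.5P = -169.5 + 6.5P gives buyer price Pb = 31.85; sellers receive Ps = 31.85 − 5 = 26.85.
New quantity: Q = 149 − 3.5(31.85) = 37.525.
Buyer burden = 31.85 − 28.6 = 3.25; seller burden = 28.6 − 26.85 = 1.75.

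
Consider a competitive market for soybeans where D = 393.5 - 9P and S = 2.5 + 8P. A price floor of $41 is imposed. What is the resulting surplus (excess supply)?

Surplus = 306

Equilibrium price would be P* = 23, so the floor at 41 binds.
At P = 41: D = 24.5, S = 330.5.
Surplus = 330.5 − 24.5 = 306.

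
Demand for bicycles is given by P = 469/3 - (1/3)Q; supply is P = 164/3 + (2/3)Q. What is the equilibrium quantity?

Set the two price expressions equal: 469/3 - (1/3)Q = 164/3 + (2/3)Q.
305/3 = Q, so Q* = 305/3.
P* = 469/3 − (1/3)(305/3) = 1102/9.

Q* = 305/3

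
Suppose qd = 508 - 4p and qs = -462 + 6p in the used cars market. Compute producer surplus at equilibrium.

Equilibrium: 508 - 4p = -462 + 6p gives p* = 97, q* = 120.
Supply starts at p = 77 (where qs = 0).
PS = ½(97 − 77)(120) = 1200.

Producer surplus = 1200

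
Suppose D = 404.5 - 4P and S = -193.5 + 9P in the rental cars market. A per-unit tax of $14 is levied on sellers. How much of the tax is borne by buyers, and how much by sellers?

Buyers bear 126/13, sellers bear 56/13

Pre-tax equilibrium: P* = 46, Q* = 220.5.
Tax on sellers shifts supply to S = -193.5 + 9(P − 14) = -319.5 + 9P.
404.5 - 4P = -319.5 + 9P gives buyer price Pb = 724/13; sellers receive Ps = 724/13 − 14 = 542/13.
New quantity: Q = 404.5 − 4(724/13) = 4725/26.
Buyer burden = 724/13 − 46 = 126/13; seller burden = 46 − 542/13 = 56/13.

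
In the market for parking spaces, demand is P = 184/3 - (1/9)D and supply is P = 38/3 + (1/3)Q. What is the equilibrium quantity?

Q* = 109.5

Set the two price expressions equal: 184/3 - (1/9)Q = 38/3 + (1/3)Q.
146/3 = (4/9)Q, so Q* = 109.5.
P* = 184/3 − (1/9)(109.5) = 295/6.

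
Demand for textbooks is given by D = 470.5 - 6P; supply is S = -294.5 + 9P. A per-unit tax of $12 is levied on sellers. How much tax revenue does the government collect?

Pre-tax equilibrium: P* = 51, Q* = 164.5.
Tax on sellers shifts supply to S = -294.5 + 9(P − 12) = -402.5 + 9P.
470.5 - 6P = -402.5 + 9P gives buyer price Pb = 58.2; sellers receive Ps = 58.2 − 12 = 46.2.
New quantity: Q = 470.5 − 6(58.2) = 121.3.
Revenue = 12 × 121.3 = 1455.6.

Tax revenue = 1455.6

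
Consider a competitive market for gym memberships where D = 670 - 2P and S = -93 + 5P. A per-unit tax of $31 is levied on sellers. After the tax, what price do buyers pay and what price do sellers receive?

Buyers pay 918/7, sellers receive 701/7

Pre-tax equilibrium: P* = 109, Q* = 452.
Tax on sellers shifts supply to S = -93 + 5(P − 31) = -248 + 5P.
670 - 2P = -248 + 5P gives buyer price Pb = 918/7; sellers receive Ps = 918/7 − 31 = 701/7.
New quantity: Q = 670 − 2(918/7) = 2854/7.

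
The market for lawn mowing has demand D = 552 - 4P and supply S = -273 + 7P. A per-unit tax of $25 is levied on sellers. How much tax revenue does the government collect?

Tax revenue = 51800/11

Pre-tax equilibrium: P* = 75, Q* = 252.
Tax on sellers shifts supply to S = -273 + 7(P − 25) = -448 + 7P.
552 - 4P = -448 + 7P gives buyer price Pb = 1000/11; sellers receive Ps = 1000/11 − 25 = 725/11.
New quantity: Q = 552 − 4(1000/11) = 2072/11.
Revenue = 25 × 2072/11 = 51800/11.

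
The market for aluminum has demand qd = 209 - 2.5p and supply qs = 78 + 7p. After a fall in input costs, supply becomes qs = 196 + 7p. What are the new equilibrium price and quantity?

p' = 26/19, q' = 3906/19

Original equilibrium: p* = 262/19, q* = 3316/19.
New equilibrium: 209 - 2.5p = 196 + 7p, so 13 = 9.5p and p' = 26/19; q' = 209 − 2.5(26/19) = 3906/19.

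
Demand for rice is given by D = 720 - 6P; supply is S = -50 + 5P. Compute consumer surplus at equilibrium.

Consumer surplus = 7500

Equilibrium: 720 - 6P = -50 + 5P gives P* = 70, Q* = 300.
Demand choke price (D = 0): P = 120.
CS = ½(120 − 70)(300) = 7500.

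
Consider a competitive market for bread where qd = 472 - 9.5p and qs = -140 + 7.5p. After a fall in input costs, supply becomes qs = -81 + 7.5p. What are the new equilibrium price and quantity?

Original equilibrium: p* = 36, q* = 130.
New equilibrium: 472 - 9.5p = -81 + 7.5p, so 553 = 17p and p' = 553/17; q' = 472 − 9.5(553/17) = 5541/34.

p' = 553/17, q' = 5541/34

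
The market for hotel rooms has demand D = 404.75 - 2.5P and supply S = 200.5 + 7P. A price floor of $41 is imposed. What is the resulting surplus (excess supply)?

Surplus = 185.25

Equilibrium price would be P* = 21.5, so the floor at 41 binds.
At P = 41: D = 302.25, S = 487.5.
Surplus = 487.5 − 302.25 = 185.25.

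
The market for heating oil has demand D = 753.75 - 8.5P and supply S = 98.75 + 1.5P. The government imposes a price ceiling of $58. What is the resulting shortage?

Equilibrium price would be P* = 65.5, so the ceiling at 58 binds.
At P = 58: D = 753.75 − 8.5(58) = 260.75, S = 98.75 + 1.5(58) = 185.75.
Shortage = 260.75 − 185.75 = 75.

Shortage = 75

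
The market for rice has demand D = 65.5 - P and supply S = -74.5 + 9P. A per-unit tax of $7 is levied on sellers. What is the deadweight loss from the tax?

Deadweight loss = 22.05

Pre-tax equilibrium: P* = 14, Q* = 51.5.
Tax on sellers shifts supply to S = -74.5 + 9(P − 7) = -137.5 + 9P.
65.5 - P = -137.5 + 9P gives buyer price Pb = 20.3; sellers receive Ps = 20.3 − 7 = 13.3.
New quantity: Q = 65.5 − 1(20.3) = 45.2.
DWL = ½ × 7 × (51.5 − 45.2) = 22.05.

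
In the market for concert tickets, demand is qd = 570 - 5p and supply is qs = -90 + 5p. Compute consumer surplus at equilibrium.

Equilibrium: 570 - 5p = -90 + 5p gives p* = 66, q* = 240.
Demand choke price (qd = 0): p = 114.
CS = ½(114 − 66)(240) = 5760.

Consumer surplus = 5760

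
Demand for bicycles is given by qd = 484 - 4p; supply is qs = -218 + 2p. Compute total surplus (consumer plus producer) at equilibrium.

Equilibrium: 484 - 4p = -218 + 2p gives p* = 117, q* = 16.
Demand choke price: p = 121; supply starts at p = 109.
CS = ½(121 − 117)(16) = 32; PS = ½(117 − 109)(16) = 64.

Total surplus = 96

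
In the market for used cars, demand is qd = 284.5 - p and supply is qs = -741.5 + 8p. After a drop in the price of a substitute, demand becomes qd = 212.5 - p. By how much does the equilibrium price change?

Original equilibrium: p* = 114, q* = 170.5.
New equilibrium: 212.5 - p = -741.5 + 8p, so 954 = 9p and p' = 106; q' = 212.5 − 1(106) = 106.5.
Change in price: 106 − 114 = -8.

Δp = -8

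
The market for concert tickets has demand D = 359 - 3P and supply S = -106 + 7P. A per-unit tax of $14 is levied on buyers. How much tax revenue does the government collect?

Pre-tax equilibrium: P* = 46.5, Q* = 219.5.
Tax on buyers shifts demand to D = 359 − 3(P + 14) = 317 - 3P.
317 - 3P = -106 + 7P gives seller price Ps = 42.3; buyers pay Pb = 42.3 + 14 = 56.3.
New quantity: Q = 359 − 3(56.3) = 190.1.
Revenue = 14 × 190.1 = 2661.4.

Tax revenue = 2661.4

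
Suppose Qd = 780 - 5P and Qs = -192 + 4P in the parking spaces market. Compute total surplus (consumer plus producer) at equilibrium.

Total surplus = 12960

Equilibrium: 780 - 5P = -192 + 4P gives P* = 108, Q* = 240.
Demand choke price: P = 156; supply starts at P = 48.
CS = ½(156 − 108)(240) = 5760; PS = ½(108 − 48)(240) = 7200.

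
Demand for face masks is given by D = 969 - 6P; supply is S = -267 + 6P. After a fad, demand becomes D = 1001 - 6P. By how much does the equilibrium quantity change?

Original equilibrium: P* = 103, Q* = 351.
New equilibrium: 1001 - 6P = -267 + 6P, so 1268 = 12P and P' = 317/3; Q' = 1001 − 6(317/3) = 367.
Change in quantity: 367 − 351 = 16.

ΔQ = 16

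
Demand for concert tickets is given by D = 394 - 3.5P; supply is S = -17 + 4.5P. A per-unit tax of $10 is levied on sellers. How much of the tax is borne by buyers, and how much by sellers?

Pre-tax equilibrium: P* = 51.375, Q* = 214.1875.
Tax on sellers shifts supply to S = -17 + 4.5(P − 10) = -62 + 4.5P.
394 - 3.5P = -62 + 4.5P gives buyer price Pb = 57; sellers receive Ps = 57 − 10 = 47.
New quantity: Q = 394 − 3.5(57) = 194.5.
Buyer burden = 57 − 51.375 = 5.625; seller burden = 51.375 − 47 = 4.375.

Buyers bear $5.625, sellers bear $4.375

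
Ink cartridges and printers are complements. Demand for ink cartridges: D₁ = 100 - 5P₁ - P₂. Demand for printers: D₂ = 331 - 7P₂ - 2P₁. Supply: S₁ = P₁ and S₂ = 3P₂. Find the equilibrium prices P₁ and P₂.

P₁ = 669/58, P₂ = 893/29

Market 1: 100 - 5P₁ - P₂ = P₁ → 6P₁ + P₂ = 100.
Market 2: 10P₂ + 2P₁ = 331.
Eliminating P₂: 10×(1) − 1×(2) gives 58P₁ = 669, so P₁ = 669/58.
Back-substitute into (2): P₂ = (331 − 2×669/58) / 10 = 893/29.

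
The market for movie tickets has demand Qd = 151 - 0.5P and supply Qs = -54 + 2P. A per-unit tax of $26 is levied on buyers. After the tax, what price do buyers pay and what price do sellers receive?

Buyers pay $102.8, sellers receive $76.8

Pre-tax equilibrium: P* = 82, Q* = 110.
Tax on buyers shifts demand to Qd = 151 − 0.5(P + 26) = 138 - 0.5P.
138 - 0.5P = -54 + 2P gives seller price Ps = 76.8; buyers pay Pb = 76.8 + 26 = 102.8.
New quantity: Q = 151 − 0.5(102.8) = 99.6.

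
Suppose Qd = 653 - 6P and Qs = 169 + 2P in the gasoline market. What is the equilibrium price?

P* = 60.5

Set Qd = Qs: 653 - 6P = 169 + 2P.
484 = 8P, so P* = 60.5.
Q* = 653 − 6(60.5) = 290.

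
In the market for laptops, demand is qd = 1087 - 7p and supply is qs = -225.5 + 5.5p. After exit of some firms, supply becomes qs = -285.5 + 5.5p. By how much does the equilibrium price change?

Original equilibrium: p* = 105, q* = 352.
New equilibrium: 1087 - 7p = -285.5 + 5.5p, so 1372.5 = 12.5p and p' = 109.8; q' = 1087 − 7(109.8) = 318.4.
Change in price: 109.8 − 105 = 4.8.

Δp = 4.8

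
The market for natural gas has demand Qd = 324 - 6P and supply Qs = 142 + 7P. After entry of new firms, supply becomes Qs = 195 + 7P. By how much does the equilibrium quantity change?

ΔQ = 318/13

Original equilibrium: P* = 14, Q* = 240.
New equilibrium: 324 - 6P = 195 + 7P, so 129 = 13P and P' = 129/13; Q' = 324 − 6(129/13) = 3438/13.
Change in quantity: 3438/13 − 240 = 318/13.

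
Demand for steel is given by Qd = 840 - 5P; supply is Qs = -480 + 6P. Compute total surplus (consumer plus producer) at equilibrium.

Equilibrium: 840 - 5P = -480 + 6P gives P* = 120, Q* = 240.
Demand choke price: P = 168; supply starts at P = 80.
CS = ½(168 − 120)(240) = 5760; PS = ½(120 − 80)(240) = 4800.

Total surplus = 10560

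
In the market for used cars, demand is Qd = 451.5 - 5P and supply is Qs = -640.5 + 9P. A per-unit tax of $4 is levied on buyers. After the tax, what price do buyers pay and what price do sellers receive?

Buyers pay 564/7, sellers receive 536/7

Pre-tax equilibrium: P* = 78, Q* = 61.5.
Tax on buyers shifts demand to Qd = 451.5 − 5(P + 4) = 431.5 - 5P.
431.5 - 5P = -640.5 + 9P gives seller price Ps = 536/7; buyers pay Pb = 536/7 + 4 = 564/7.
New quantity: Q = 451.5 − 5(564/7) = 681/14.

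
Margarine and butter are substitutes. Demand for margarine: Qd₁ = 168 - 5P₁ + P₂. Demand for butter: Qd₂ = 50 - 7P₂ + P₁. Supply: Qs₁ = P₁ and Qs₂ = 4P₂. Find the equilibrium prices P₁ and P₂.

P₁ = 29.2, P₂ = 7.2

Market 1: 168 - 5P₁ + P₂ = P₁ → 6P₁ - P₂ = 168.
Market 2: 11P₂ - P₁ = 50.
Eliminating P₂: 11×(1) + 1×(2) gives 65P₁ = 1898, so P₁ = 29.2.
Back-substitute into (2): P₂ = (50 + 1×29.2) / 11 = 7.2.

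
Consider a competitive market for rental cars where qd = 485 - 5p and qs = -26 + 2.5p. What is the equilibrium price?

p* = 1022/15

Set qd = qs: 485 - 5p = -26 + 2.5p.
511 = 7.5p, so p* = 1022/15.
q* = 485 − 5(1022/15) = 433/3.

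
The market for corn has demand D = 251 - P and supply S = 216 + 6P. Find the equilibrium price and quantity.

P* = 5, Q* = 246

Set D = S: 251 - P = 216 + 6P.
35 = 7P, so P* = 5.
Q* = 251 − 1(5) = 246.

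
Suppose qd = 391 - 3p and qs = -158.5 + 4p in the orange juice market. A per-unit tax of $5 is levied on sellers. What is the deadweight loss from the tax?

Deadweight loss = 150/7

Pre-tax equilibrium: p* = 78.5, q* = 155.5.
Tax on sellers shifts supply to qs = -158.5 + 4(p − 5) = -178.5 + 4p.
391 - 3p = -178.5 + 4p gives buyer price pb = 1139/14; sellers receive ps = 1139/14 − 5 = 1069/14.
New quantity: q = 391 − 3(1139/14) = 2057/14.
DWL = ½ × 5 × (155.5 − 2057/14) = 150/7.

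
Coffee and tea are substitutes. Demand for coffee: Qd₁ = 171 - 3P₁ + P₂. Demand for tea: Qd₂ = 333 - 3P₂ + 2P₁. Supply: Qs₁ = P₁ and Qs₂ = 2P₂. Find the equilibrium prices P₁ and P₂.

P₁ = 66, P₂ = 93

Market 1: 171 - 3P₁ + P₂ = P₁ → 4P₁ - P₂ = 171.
Market 2: 5P₂ - 2P₁ = 333.
Eliminating P₂: 5×(1) + 1×(2) gives 18P₁ = 1188, so P₁ = 66.
Back-substitute into (2): P₂ = (333 + 2×66) / 5 = 93.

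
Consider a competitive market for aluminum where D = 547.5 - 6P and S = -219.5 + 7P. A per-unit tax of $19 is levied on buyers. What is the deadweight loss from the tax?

Deadweight loss = 7581/13

Pre-tax equilibrium: P* = 59, Q* = 193.5.
Tax on buyers shifts demand to D = 547.5 − 6(P + 19) = 433.5 - 6P.
433.5 - 6P = -219.5 + 7P gives seller price Ps = 653/13; buyers pay Pb = 653/13 + 19 = 900/13.
New quantity: Q = 547.5 − 6(900/13) = 3435/26.
DWL = ½ × 19 × (193.5 − 3435/26) = 7581/13.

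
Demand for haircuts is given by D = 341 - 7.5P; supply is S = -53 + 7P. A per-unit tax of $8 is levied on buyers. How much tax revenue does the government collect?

Tax revenue = 25112/29

Pre-tax equilibrium: P* = 788/29, Q* = 3979/29.
Tax on buyers shifts demand to D = 341 − 7.5(P + 8) = 281 - 7.5P.
281 - 7.5P = -53 + 7P gives seller price Ps = 668/29; buyers pay Pb = 668/29 + 8 = 900/29.
New quantity: Q = 341 − 7.5(900/29) = 3139/29.
Revenue = 8 × 3139/29 = 25112/29.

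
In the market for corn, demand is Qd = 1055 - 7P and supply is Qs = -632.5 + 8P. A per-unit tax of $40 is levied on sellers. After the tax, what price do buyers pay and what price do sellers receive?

Buyers pay 803/6, sellers receive 563/6

Pre-tax equilibrium: P* = 112.5, Q* = 267.5.
Tax on sellers shifts supply to Qs = -632.5 + 8(P − 40) = -952.5 + 8P.
1055 - 7P = -952.5 + 8P gives buyer price Pb = 803/6; sellers receive Ps = 803/6 − 40 = 563/6.
New quantity: Q = 1055 − 7(803/6) = 709/6.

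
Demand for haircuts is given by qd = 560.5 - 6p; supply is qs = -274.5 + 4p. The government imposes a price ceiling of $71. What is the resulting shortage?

Shortage = 125

Equilibrium price would be p* = 83.5, so the ceiling at 71 binds.
At p = 71: qd = 560.5 − 6(71) = 134.5, qs = -274.5 + 4(71) = 9.5.
Shortage = 134.5 − 9.5 = 125.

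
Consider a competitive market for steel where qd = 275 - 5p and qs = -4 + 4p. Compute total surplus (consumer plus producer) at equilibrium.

Total surplus = 3240

Equilibrium: 275 - 5p = -4 + 4p gives p* = 31, q* = 120.
Demand choke price: p = 55; supply starts at p = 1.
CS = ½(55 − 31)(120) = 1440; PS = ½(31 − 1)(120) = 1800.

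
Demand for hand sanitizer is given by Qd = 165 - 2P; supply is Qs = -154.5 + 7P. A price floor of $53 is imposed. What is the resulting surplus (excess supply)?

Surplus = 157.5

Equilibrium price would be P* = 35.5, so the floor at 53 binds.
At P = 53: Qd = 59, Qs = 216.5.
Surplus = 216.5 − 59 = 157.5.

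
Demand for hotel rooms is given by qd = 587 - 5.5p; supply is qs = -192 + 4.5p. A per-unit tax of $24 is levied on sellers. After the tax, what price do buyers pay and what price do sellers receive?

Pre-tax equilibrium: p* = 77.9, q* = 158.55.
Tax on sellers shifts supply to qs = -192 + 4.5(p − 24) = -300 + 4.5p.
587 - 5.5p = -300 + 4.5p gives buyer price pb = 88.7; sellers receive ps = 88.7 − 24 = 64.7.
New quantity: q = 587 − 5.5(88.7) = 99.15.

Buyers pay $88.7, sellers receive $64.7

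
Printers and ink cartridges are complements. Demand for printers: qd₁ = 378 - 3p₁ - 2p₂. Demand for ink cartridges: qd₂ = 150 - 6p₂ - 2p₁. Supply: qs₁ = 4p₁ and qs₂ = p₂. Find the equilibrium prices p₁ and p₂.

Market 1: 378 - 3p₁ - 2p₂ = 4p₁ → 7p₁ + 2p₂ = 378.
Market 2: 7p₂ + 2p₁ = 150.
Eliminating p₂: 7×(1) − 2×(2) gives 45p₁ = 2346, so p₁ = 782/15.
Back-substitute into (2): p₂ = (150 − 2×782/15) / 7 = 98/15.

p₁ = 782/15, p₂ = 98/15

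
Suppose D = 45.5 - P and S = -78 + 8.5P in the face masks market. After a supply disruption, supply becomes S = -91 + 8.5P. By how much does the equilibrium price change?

ΔP = 26/19

Original equilibrium: P* = 13, Q* = 32.5.
New equilibrium: 45.5 - P = -91 + 8.5P, so 136.5 = 9.5P and P' = 273/19; Q' = 45.5 − 1(273/19) = 1183/38.
Change in price: 273/19 − 13 = 26/19.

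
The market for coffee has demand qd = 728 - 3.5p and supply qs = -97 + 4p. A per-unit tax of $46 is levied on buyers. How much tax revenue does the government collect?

Pre-tax equilibrium: p* = 110, q* = 343.
Tax on buyers shifts demand to qd = 728 − 3.5(p + 46) = 567 - 3.5p.
567 - 3.5p = -97 + 4p gives seller price ps = 1328/15; buyers pay pb = 1328/15 + 46 = 2018/15.
New quantity: q = 728 − 3.5(2018/15) = 3857/15.
Revenue = 46 × 3857/15 = 177422/15.

Tax revenue = 177422/15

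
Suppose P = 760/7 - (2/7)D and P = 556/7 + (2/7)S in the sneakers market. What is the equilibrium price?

P* = 94

Set the two price expressions equal: 760/7 - (2/7)Q = 556/7 + (2/7)Q.
204/7 = (4/7)Q, so Q* = 51.
P* = 760/7 − (2/7)(51) = 94.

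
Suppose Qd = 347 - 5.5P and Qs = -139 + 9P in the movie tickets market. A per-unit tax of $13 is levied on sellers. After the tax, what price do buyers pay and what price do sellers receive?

Pre-tax equilibrium: P* = 972/29, Q* = 4717/29.
Tax on sellers shifts supply to Qs = -139 + 9(P − 13) = -256 + 9P.
347 - 5.5P = -256 + 9P gives buyer price Pb = 1206/29; sellers receive Ps = 1206/29 − 13 = 829/29.
New quantity: Q = 347 − 5.5(1206/29) = 3430/29.

Buyers pay 1206/29, sellers receive 829/29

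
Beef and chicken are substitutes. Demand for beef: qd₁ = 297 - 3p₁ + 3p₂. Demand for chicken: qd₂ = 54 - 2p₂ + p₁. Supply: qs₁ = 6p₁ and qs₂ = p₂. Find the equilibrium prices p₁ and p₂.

Market 1: 297 - 3p₁ + 3p₂ = 6p₁ → 9p₁ - 3p₂ = 297.
Market 2: 3p₂ - p₁ = 54.
Eliminating p₂: 3×(1) + 3×(2) gives 24p₁ = 1053, so p₁ = 43.875.
Back-substitute into (2): p₂ = (54 + 1×43.875) / 3 = 32.625.

p₁ = 43.875, p₂ = 32.625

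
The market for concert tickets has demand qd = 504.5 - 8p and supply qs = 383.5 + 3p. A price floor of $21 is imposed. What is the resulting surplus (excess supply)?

Equilibrium price would be p* = 11, so the floor at 21 binds.
At p = 21: qd = 336.5, qs = 446.5.
Surplus = 446.5 − 336.5 = 110.

Surplus = 110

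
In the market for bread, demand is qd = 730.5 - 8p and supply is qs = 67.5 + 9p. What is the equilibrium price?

p* = 39

Set qd = qs: 730.5 - 8p = 67.5 + 9p.
663 = 17p, so p* = 39.
q* = 730.5 − 8(39) = 418.5.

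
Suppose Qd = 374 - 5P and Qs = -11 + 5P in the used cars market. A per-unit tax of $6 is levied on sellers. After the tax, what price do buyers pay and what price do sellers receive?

Pre-tax equilibrium: P* = 38.5, Q* = 181.5.
Tax on sellers shifts supply to Qs = -11 + 5(P − 6) = -41 + 5P.
374 - 5P = -41 + 5P gives buyer price Pb = 41.5; sellers receive Ps = 41.5 − 6 = 35.5.
New quantity: Q = 374 − 5(41.5) = 166.5.

Buyers pay $41.5, sellers receive $35.5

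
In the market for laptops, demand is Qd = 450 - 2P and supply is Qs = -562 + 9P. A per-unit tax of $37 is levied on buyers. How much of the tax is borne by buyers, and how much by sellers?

Pre-tax equilibrium: P* = 92, Q* = 266.
Tax on buyers shifts demand to Qd = 450 − 2(P + 37) = 376 - 2P.
376 - 2P = -562 + 9P gives seller price Ps = 938/11; buyers pay Pb = 938/11 + 37 = 1345/11.
New quantity: Q = 450 − 2(1345/11) = 2260/11.
Buyer burden = 1345/11 − 92 = 333/11; seller burden = 92 − 938/11 = 74/11.

Buyers bear 333/11, sellers bear 74/11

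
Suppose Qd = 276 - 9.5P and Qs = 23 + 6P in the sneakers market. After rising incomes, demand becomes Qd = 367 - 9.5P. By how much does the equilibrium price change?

Original equilibrium: P* = 506/31, Q* = 3749/31.
New equilibrium: 367 - 9.5P = 23 + 6P, so 344 = 15.5P and P' = 688/31; Q' = 367 − 9.5(688/31) = 4841/31.
Change in price: 688/31 − 506/31 = 182/31.

ΔP = 182/31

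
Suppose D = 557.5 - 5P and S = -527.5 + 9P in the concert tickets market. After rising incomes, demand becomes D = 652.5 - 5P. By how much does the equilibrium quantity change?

ΔQ = 855/14

Original equilibrium: P* = 77.5, Q* = 170.
New equilibrium: 652.5 - 5P = -527.5 + 9P, so 1180 = 14P and P' = 590/7; Q' = 652.5 − 5(590/7) = 3235/14.
Change in quantity: 3235/14 − 170 = 855/14.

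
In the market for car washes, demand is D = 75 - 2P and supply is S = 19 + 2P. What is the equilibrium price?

P* = 14

Set D = S: 75 - 2P = 19 + 2P.
56 = 4P, so P* = 14.
Q* = 75 − 2(14) = 47.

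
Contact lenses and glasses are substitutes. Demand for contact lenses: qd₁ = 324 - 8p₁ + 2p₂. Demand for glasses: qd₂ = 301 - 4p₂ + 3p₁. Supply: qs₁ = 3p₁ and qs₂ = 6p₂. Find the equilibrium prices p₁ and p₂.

Market 1: 324 - 8p₁ + 2p₂ = 3p₁ → 11p₁ - 2p₂ = 324.
Market 2: 10p₂ - 3p₁ = 301.
Eliminating p₂: 10×(1) + 2×(2) gives 104p₁ = 3842, so p₁ = 1921/52.
Back-substitute into (2): p₂ = (301 + 3×1921/52) / 10 = 4283/104.

p₁ = 1921/52, p₂ = 4283/104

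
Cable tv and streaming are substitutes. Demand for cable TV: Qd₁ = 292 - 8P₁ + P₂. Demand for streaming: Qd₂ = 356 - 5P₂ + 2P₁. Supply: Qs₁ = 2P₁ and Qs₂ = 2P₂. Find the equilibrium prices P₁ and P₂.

Market 1: 292 - 8P₁ + P₂ = 2P₁ → 10P₁ - P₂ = 292.
Market 2: 7P₂ - 2P₁ = 356.
Eliminating P₂: 7×(1) + 1×(2) gives 68P₁ = 2400, so P₁ = 600/17.
Back-substitute into (2): P₂ = (356 + 2×600/17) / 7 = 1036/17.

P₁ = 600/17, P₂ = 1036/17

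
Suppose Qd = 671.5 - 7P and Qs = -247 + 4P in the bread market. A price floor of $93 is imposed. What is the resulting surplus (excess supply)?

Equilibrium price would be P* = 83.5, so the floor at 93 binds.
At P = 93: Qd = 20.5, Qs = 125.
Surplus = 125 − 20.5 = 104.5.

Surplus = 104.5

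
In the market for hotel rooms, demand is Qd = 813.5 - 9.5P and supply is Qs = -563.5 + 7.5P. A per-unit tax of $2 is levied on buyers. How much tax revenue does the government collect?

Pre-tax equilibrium: P* = 81, Q* = 44.
Tax on buyers shifts demand to Qd = 813.5 − 9.5(P + 2) = 794.5 - 9.5P.
794.5 - 9.5P = -563.5 + 7.5P gives seller price Ps = 1358/17; buyers pay Pb = 1358/17 + 2 = 1392/17.
New quantity: Q = 813.5 − 9.5(1392/17) = 1211/34.
Revenue = 2 × 1211/34 = 1211/17.

Tax revenue = 1211/17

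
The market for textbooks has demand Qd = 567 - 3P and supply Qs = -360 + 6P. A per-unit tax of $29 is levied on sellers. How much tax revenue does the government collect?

Pre-tax equilibrium: P* = 103, Q* = 258.
Tax on sellers shifts supply to Qs = -360 + 6(P − 29) = -534 + 6P.
567 - 3P = -534 + 6P gives buyer price Pb = 367/3; sellers receive Ps = 367/3 − 29 = 280/3.
New quantity: Q = 567 − 3(367/3) = 200.
Revenue = 29 × 200 = 5800.

Tax revenue = 5800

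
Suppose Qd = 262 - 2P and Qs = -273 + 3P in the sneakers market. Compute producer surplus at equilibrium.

Producer surplus = 384

Equilibrium: 262 - 2P = -273 + 3P gives P* = 107, Q* = 48.
Supply starts at P = 91 (where Qs = 0).
PS = ½(107 − 91)(48) = 384.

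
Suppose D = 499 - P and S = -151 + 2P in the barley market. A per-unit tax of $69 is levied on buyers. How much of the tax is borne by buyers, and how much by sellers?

Pre-tax equilibrium: P* = 650/3, Q* = 847/3.
Tax on buyers shifts demand to D = 499 − 1(P + 69) = 430 - P.
430 - P = -151 + 2P gives seller price Ps = 581/3; buyers pay Pb = 581/3 + 69 = 788/3.
New quantity: Q = 499 − 1(788/3) = 709/3.
Buyer burden = 788/3 − 650/3 = 46; seller burden = 650/3 − 581/3 = 23.

Buyers bear $46, sellers bear $23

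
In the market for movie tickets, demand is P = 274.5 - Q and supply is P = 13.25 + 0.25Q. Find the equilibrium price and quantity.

P* = 65.5, Q* = 209

Set the two price expressions equal: 274.5 - Q = 13.25 + 0.25Q.
261.25 = 1.25Q, so Q* = 209.
P* = 274.5 − (1)(209) = 65.5.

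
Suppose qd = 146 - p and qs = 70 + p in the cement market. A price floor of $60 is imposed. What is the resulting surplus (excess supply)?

Equilibrium price would be p* = 38, so the floor at 60 binds.
At p = 60: qd = 86, qs = 130.
Surplus = 130 − 86 = 44.

Surplus = 44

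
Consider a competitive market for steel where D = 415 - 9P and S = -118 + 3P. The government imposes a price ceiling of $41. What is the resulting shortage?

Equilibrium price would be P* = 533/12, so the ceiling at 41 binds.
At P = 41: D = 415 − 9(41) = 46, S = -118 + 3(41) = 5.
Shortage = 46 − 5 = 41.

Shortage = 41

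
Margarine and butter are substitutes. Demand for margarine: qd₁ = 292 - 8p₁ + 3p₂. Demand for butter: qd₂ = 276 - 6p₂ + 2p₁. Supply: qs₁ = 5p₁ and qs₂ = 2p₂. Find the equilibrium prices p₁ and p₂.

Market 1: 292 - 8p₁ + 3p₂ = 5p₁ → 13p₁ - 3p₂ = 292.
Market 2: 8p₂ - 2p₁ = 276.
Eliminating p₂: 8×(1) + 3×(2) gives 98p₁ = 3164, so p₁ = 226/7.
Back-substitute into (2): p₂ = (276 + 2×226/7) / 8 = 298/7.

p₁ = 226/7, p₂ = 298/7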